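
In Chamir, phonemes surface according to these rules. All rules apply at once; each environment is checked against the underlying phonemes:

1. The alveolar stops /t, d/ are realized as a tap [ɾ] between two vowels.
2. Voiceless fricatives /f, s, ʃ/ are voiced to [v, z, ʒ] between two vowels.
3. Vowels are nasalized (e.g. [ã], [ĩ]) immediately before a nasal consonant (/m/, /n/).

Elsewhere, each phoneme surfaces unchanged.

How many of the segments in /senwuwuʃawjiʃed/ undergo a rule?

Segments that undergo a rule: /e/ → [ẽ] (rule 3); /ʃ/ → [ʒ] (rule 2); /ʃ/ → [ʒ] (rule 2).
All other segments surface unchanged.

3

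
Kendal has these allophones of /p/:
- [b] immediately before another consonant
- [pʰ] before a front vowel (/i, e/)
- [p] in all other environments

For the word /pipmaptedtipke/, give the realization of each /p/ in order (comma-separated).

[pʰ], [b], [b], [b]

Occurrence 1 (position 1): before a front vowel (/i, e/) → [pʰ].
Occurrence 2 (position 3): immediately before another consonant → [b].
Occurrence 3 (position 6): immediately before another consonant → [b].
Occurrence 4 (position 12): immediately before another consonant → [b].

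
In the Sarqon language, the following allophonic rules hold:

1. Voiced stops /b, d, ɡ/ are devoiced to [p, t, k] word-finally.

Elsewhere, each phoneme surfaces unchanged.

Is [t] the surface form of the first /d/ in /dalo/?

/d/ — word-initial; rule 1 does not apply here → [d].
The actual realization is [d], not [t].

No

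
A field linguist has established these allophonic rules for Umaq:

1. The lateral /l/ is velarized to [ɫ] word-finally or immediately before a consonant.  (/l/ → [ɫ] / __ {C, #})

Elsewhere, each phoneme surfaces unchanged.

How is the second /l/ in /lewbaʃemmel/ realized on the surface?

/l/ (word-final): word-finally or immediately before a consonant, so rule 1 applies → [ɫ].

[ɫ]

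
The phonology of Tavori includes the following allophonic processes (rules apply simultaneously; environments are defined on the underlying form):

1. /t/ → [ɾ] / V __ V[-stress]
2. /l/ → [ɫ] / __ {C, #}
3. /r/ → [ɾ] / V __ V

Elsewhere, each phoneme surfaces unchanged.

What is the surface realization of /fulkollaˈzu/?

[fuɫkoɫlaˈzu]

/f/ — not in any rule's target class → [f].
/u/ — not in any rule's target class → [u].
/l/ (between /u/ and /k/): word-finally or immediately before a consonant, so rule 2 applies → [ɫ].
/k/ — not in any rule's target class → [k].
/o/ (between /k/ and /l/) is unaffected → [o].
/l/ meets the environment for rule 2 (word-finally or immediately before a consonant) → [ɫ].
/l/ (between /l/ and /a/): rule 2 targets it, but not word-finally or immediately before a consonant → unchanged [l].
/a/ — not in any rule's target class → [a].
/z/ stays [z].
/u/ (word-final) is unaffected → [u].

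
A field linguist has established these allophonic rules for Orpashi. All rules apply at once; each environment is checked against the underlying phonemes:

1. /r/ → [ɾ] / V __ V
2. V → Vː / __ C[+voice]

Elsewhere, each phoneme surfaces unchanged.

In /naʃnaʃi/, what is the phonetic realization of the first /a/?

/a/ (between /n/ and /ʃ/) is in the target of rule 2 but the environment (before a voiced consonant) is not met → [a].

[a]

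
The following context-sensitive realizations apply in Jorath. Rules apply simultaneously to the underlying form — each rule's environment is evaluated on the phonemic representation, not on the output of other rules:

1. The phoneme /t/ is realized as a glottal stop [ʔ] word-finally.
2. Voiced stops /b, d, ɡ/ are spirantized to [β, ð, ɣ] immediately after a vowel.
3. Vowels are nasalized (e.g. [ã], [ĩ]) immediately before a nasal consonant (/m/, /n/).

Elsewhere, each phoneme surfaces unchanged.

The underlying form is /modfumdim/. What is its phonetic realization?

[moðfũmdĩm]

/m/ (word-initial): no rule targets it → [m].
/o/ (between /m/ and /d/) is in the target of rule 3 but the environment (before a nasal consonant) is not met → [o].
/d/ meets the environment for rule 2 (immediately after a vowel) → [ð].
/f/ — not in any rule's target class → [f].
/u/ meets the environment for rule 3 (before a nasal consonant) → [ũ].
/m/ stays [m].
/d/ — between /m/ and /i/; rule 2 does not apply here → [d].
/i/ — between /d/ and /m/, before a nasal consonant — surfaces as [ĩ] (rule 3).
/m/ — not in any rule's target class → [m].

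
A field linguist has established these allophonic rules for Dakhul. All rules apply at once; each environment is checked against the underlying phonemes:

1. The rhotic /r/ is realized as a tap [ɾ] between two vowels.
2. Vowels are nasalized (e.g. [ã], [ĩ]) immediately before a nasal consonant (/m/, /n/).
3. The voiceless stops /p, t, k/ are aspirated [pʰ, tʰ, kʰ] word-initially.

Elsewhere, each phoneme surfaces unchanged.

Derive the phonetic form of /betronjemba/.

/e/ (between /b/ and /t/) fails the environment for rule 2, so it stays [e].
/t/ (between /e/ and /r/) is in the target of rule 3 but the environment (word-initially) is not met → [t].
/r/ (between /t/ and /o/) is in the target of rule 1 but the environment (between two vowels) is not met → [r].
/o/ (between /r/ and /n/) occurs before a nasal consonant → [õ] by rule 2.
/e/ — between /j/ and /m/, before a nasal consonant — surfaces as [ẽ] (rule 2).
/a/ (word-final): rule 2 targets it, but not before a nasal consonant → unchanged [a].

[betrõnjẽmba]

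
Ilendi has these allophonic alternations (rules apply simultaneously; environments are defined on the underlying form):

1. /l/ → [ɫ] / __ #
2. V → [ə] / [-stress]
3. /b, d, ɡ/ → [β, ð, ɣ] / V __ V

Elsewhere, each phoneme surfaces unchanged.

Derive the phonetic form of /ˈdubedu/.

[ˈduβəðə]

/d/ — word-initial; rule 3 does not apply here → [d].
/u/ (between /d/ and /b/) is in the target of rule 2 but the environment (in an unstressed syllable) is not met → [u].
/b/ (between /u/ and /e/) occurs between two vowels → [β] by rule 3.
/e/ (between /b/ and /d/): in an unstressed syllable, so rule 2 applies → [ə].
/d/ (between /e/ and /u/): between two vowels, so rule 3 applies → [ð].
/u/ (word-final): in an unstressed syllable, so rule 2 applies → [ə].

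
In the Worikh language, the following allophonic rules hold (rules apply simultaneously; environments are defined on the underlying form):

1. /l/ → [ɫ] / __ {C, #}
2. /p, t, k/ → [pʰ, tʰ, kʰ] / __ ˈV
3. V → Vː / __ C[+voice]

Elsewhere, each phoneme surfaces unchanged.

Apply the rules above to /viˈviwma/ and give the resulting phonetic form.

/v/ — not in any rule's target class → [v].
/i/ (between /v/ and /v/): before a voiced consonant, so rule 3 applies → [iː].
/v/ (between /i/ and /i/) is unaffected → [v].
/i/ — between /v/ and /w/, before a voiced consonant — surfaces as [iː] (rule 3).
/w/ (between /i/ and /m/): no rule targets it → [w].
/m/ stays [m].
/a/ (word-final) fails the environment for rule 3, so it stays [a].

[viːˈviːwma]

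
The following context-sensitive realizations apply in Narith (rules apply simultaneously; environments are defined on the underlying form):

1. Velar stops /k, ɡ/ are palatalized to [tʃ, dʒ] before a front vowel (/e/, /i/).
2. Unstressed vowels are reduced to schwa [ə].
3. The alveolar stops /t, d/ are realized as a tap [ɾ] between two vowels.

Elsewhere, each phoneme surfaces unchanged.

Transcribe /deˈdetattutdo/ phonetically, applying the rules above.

[dəˈɾeɾəttətdə]

/d/ — word-initial; rule 3 does not apply here → [d].
/e/ (between /d/ and /d/): in an unstressed syllable, so rule 2 applies → [ə].
/d/ meets the environment for rule 3 (between two vowels) → [ɾ].
/e/ — between /d/ and /t/; rule 2 does not apply here → [e].
/t/ (between /e/ and /a/): between two vowels, so rule 3 applies → [ɾ].
/a/ — between /t/ and /t/, in an unstressed syllable — surfaces as [ə] (rule 2).
/t/ — between /a/ and /t/; rule 3 does not apply here → [t].
/t/ — between /t/ and /u/; rule 3 does not apply here → [t].
/u/ — between /t/ and /t/, in an unstressed syllable — surfaces as [ə] (rule 2).
/t/ (between /u/ and /d/) fails the environment for rule 3, so it stays [t].
/d/ (between /t/ and /o/) fails the environment for rule 3, so it stays [d].
Rule 2 applies to /o/ (word-final: in an unstressed syllable) → [ə].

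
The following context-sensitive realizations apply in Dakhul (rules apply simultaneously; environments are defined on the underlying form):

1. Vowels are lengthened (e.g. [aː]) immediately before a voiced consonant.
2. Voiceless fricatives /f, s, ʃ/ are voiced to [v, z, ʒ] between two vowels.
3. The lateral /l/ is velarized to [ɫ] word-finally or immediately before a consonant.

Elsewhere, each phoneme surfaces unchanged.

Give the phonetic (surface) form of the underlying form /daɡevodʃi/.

/d/ stays [d].
/a/ meets the environment for rule 1 (before a voiced consonant) → [aː].
/ɡ/ (between /a/ and /e/) is unaffected → [ɡ].
/e/ (between /ɡ/ and /v/): before a voiced consonant, so rule 1 applies → [eː].
/v/ (between /e/ and /o/): no rule targets it → [v].
/o/ — between /v/ and /d/, before a voiced consonant — surfaces as [oː] (rule 1).
/d/ (between /o/ and /ʃ/) is unaffected → [d].
/ʃ/ — between /d/ and /i/; rule 2 does not apply here → [ʃ].
/i/ (word-final) fails the environment for rule 1, so it stays [i].

[daːɡeːvoːdʃi]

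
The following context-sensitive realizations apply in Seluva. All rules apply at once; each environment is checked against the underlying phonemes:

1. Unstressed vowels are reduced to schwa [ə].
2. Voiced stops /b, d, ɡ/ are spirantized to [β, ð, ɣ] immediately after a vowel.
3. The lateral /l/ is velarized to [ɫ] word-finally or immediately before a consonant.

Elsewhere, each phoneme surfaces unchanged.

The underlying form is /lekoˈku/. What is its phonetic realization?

[ləkəˈku]

/l/ (word-initial): rule 3 targets it, but not word-finally or immediately before a consonant → unchanged [l].
/e/ (between /l/ and /k/): in an unstressed syllable, so rule 1 applies → [ə].
/o/ meets the environment for rule 1 (in an unstressed syllable) → [ə].
/u/ — word-final; rule 1 does not apply here → [u].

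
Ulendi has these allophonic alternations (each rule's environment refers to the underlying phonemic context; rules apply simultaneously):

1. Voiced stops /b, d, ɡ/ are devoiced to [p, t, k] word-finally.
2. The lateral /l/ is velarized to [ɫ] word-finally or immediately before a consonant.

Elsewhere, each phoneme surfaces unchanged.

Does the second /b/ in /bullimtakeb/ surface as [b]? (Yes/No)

No

/b/ — word-final, word-finally — surfaces as [p] (rule 1).
The actual realization is [p], not [b].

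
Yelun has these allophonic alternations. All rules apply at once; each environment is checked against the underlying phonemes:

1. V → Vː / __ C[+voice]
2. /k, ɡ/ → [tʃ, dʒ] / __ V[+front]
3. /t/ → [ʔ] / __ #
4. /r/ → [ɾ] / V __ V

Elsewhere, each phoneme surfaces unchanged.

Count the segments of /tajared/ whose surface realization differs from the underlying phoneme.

Segments that undergo a rule: /a/ → [aː] (rule 1); /a/ → [aː] (rule 1); /r/ → [ɾ] (rule 4); /e/ → [eː] (rule 1).
All other segments surface unchanged.

4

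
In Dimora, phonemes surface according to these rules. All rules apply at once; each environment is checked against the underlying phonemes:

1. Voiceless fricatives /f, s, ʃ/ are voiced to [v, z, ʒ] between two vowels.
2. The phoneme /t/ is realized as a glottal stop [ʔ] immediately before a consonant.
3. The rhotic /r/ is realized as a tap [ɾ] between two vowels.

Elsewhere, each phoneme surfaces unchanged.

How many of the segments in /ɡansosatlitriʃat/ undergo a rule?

4

Segments that undergo a rule: /s/ → [z] (rule 1); /t/ → [ʔ] (rule 2); /t/ → [ʔ] (rule 2); /ʃ/ → [ʒ] (rule 1).
All other segments surface unchanged.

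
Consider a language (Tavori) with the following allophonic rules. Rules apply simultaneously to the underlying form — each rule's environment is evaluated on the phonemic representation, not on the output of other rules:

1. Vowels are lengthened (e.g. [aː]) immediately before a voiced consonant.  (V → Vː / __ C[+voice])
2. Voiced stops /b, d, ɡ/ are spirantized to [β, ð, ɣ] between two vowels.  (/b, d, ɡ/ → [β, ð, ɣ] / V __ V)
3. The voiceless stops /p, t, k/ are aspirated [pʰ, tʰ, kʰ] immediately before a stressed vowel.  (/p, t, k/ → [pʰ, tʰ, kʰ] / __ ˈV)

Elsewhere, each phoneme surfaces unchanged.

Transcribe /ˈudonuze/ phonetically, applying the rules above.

[ˈuːðoːnuːze]

/u/ — word-initial, before a voiced consonant — surfaces as [uː] (rule 1).
/d/ (between /u/ and /o/): between two vowels, so rule 2 applies → [ð].
/o/ (between /d/ and /n/): before a voiced consonant, so rule 1 applies → [oː].
/n/ (between /o/ and /u/): no rule targets it → [n].
/u/ (between /n/ and /z/): before a voiced consonant, so rule 1 applies → [uː].
/z/ (between /u/ and /e/) is unaffected → [z].
/e/ (word-final): rule 1 targets it, but not before a voiced consonant → unchanged [e].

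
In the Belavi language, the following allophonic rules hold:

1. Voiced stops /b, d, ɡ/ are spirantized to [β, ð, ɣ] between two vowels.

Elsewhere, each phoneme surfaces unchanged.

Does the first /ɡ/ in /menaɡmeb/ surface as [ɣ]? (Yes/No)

No

/ɡ/ (between /a/ and /m/): rule 1 targets it, but not between two vowels → unchanged [ɡ].
The actual realization is [ɡ], not [ɣ].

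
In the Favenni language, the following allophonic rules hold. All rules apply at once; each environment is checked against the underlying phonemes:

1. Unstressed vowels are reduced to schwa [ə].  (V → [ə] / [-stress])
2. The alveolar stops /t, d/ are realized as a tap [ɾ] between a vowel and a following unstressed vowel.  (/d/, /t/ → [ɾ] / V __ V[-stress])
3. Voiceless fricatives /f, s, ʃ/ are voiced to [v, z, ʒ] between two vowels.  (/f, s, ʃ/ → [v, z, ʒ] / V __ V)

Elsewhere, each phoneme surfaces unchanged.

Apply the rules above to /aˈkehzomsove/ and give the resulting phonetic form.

[əˈkehzəmsəvə]

/a/ — word-initial, in an unstressed syllable — surfaces as [ə] (rule 1).
/k/ — not in any rule's target class → [k].
/e/ — between /k/ and /h/; rule 1 does not apply here → [e].
/h/ (between /e/ and /z/) is unaffected → [h].
/z/ (between /h/ and /o/) is unaffected → [z].
Rule 1 applies to /o/ (between /z/ and /m/: in an unstressed syllable) → [ə].
/m/ stays [m].
/s/ (between /m/ and /o/): rule 3 targets it, but not between two vowels → unchanged [s].
/o/ (between /s/ and /v/): in an unstressed syllable, so rule 1 applies → [ə].
/v/ (between /o/ and /e/): no rule targets it → [v].
/e/ (word-final): in an unstressed syllable, so rule 1 applies → [ə].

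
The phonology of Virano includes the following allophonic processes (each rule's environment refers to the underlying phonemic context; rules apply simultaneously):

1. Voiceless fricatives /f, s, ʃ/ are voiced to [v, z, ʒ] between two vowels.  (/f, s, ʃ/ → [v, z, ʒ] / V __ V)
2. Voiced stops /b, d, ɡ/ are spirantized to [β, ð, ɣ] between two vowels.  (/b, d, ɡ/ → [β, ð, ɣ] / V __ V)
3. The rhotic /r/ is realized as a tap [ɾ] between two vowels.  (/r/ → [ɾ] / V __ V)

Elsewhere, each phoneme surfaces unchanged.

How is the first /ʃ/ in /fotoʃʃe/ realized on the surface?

[ʃ]

/ʃ/ (between /o/ and /ʃ/) fails the environment for rule 1, so it stays [ʃ].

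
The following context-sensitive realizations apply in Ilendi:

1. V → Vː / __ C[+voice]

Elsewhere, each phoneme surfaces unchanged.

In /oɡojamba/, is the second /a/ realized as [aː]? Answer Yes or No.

No

/a/ (word-final) fails the environment for rule 1, so it stays [a].
The actual realization is [a], not [aː].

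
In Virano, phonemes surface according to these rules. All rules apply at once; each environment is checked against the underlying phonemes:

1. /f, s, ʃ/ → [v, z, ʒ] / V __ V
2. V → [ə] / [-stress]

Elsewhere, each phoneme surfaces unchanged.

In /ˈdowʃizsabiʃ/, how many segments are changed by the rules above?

Segments that undergo a rule: /i/ → [ə] (rule 2); /a/ → [ə] (rule 2); /i/ → [ə] (rule 2).
All other segments surface unchanged.

3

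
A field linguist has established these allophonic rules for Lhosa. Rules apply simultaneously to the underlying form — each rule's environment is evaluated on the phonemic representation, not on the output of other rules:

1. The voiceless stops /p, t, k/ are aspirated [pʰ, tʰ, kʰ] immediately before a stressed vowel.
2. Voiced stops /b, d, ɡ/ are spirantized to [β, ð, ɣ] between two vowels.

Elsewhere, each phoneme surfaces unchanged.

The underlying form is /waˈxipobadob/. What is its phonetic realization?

/w/ (word-initial): no rule targets it → [w].
/a/ (between /w/ and /x/) is unaffected → [a].
/x/ (between /a/ and /i/): no rule targets it → [x].
/i/ (between /x/ and /p/) is unaffected → [i].
/p/ — between /i/ and /o/; rule 1 does not apply here → [p].
/o/ stays [o].
/b/ (between /o/ and /a/) occurs between two vowels → [β] by rule 2.
/a/ (between /b/ and /d/) is unaffected → [a].
/d/ meets the environment for rule 2 (between two vowels) → [ð].
/o/ (between /d/ and /b/): no rule targets it → [o].
/b/ (word-final) is in the target of rule 2 but the environment (between two vowels) is not met → [b].

[waˈxipoβaðob]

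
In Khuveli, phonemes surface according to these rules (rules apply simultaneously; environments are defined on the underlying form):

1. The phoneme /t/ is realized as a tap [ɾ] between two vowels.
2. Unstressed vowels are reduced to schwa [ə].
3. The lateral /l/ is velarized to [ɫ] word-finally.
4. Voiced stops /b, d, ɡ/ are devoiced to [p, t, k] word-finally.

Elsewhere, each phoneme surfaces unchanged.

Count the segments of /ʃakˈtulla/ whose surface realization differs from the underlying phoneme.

2

Segments that undergo a rule: /a/ → [ə] (rule 2); /a/ → [ə] (rule 2).
All other segments surface unchanged.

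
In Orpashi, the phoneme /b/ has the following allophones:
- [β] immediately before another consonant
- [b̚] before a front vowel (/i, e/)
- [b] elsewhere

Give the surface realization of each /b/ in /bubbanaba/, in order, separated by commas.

Occurrence 1 (position 1): no conditioning environment matches → elsewhere allophone [b].
Occurrence 2 (position 3): immediately before another consonant → [β].
Occurrence 3 (position 4): no conditioning environment matches → elsewhere allophone [b].
Occurrence 4 (position 8): no conditioning environment matches → elsewhere allophone [b].

[b], [β], [b], [b]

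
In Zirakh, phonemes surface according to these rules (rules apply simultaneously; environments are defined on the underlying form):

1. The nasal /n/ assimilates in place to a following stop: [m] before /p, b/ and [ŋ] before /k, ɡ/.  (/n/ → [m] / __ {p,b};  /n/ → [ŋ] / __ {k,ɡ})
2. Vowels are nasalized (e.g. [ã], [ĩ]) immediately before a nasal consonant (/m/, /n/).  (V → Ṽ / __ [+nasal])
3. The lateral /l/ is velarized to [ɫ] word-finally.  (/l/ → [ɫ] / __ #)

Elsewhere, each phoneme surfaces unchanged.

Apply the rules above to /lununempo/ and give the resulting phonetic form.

/l/ (word-initial) fails the environment for rule 3, so it stays [l].
/u/ (between /l/ and /n/): before a nasal consonant, so rule 2 applies → [ũ].
/n/ (between /u/ and /u/) fails the environment for rule 1, so it stays [n].
/u/ meets the environment for rule 2 (before a nasal consonant) → [ũ].
/n/ (between /u/ and /e/): rule 1 targets it, but not before a labial or velar stop → unchanged [n].
/e/ (between /n/ and /m/) occurs before a nasal consonant → [ẽ] by rule 2.
/o/ — word-final; rule 2 does not apply here → [o].

[lũnũnẽmpo]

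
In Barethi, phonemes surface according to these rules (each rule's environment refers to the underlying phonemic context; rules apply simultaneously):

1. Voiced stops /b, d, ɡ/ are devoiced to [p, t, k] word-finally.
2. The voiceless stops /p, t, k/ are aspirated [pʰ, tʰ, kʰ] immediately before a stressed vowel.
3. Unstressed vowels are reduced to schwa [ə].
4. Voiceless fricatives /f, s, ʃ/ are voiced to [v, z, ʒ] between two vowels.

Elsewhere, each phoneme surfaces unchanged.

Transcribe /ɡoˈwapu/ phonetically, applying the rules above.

[ɡəˈwapə]

/ɡ/ (word-initial): rule 1 targets it, but not word-finally → unchanged [ɡ].
/o/ meets the environment for rule 3 (in an unstressed syllable) → [ə].
/w/ (between /o/ and /a/) is unaffected → [w].
/a/ (between /w/ and /p/) is in the target of rule 3 but the environment (in an unstressed syllable) is not met → [a].
/p/ (between /a/ and /u/) is in the target of rule 2 but the environment (immediately before a stressed vowel) is not met → [p].
/u/ meets the environment for rule 3 (in an unstressed syllable) → [ə].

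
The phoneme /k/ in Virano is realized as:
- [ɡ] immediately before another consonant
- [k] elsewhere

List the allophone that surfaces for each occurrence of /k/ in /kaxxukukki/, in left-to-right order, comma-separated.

Occurrence 1 (position 1): no conditioning environment matches → elsewhere allophone [k].
Occurrence 2 (position 6): no conditioning environment matches → elsewhere allophone [k].
Occurrence 3 (position 8): immediately before another consonant → [ɡ].
Occurrence 4 (position 9): no conditioning environment matches → elsewhere allophone [k].

[k], [k], [ɡ], [k]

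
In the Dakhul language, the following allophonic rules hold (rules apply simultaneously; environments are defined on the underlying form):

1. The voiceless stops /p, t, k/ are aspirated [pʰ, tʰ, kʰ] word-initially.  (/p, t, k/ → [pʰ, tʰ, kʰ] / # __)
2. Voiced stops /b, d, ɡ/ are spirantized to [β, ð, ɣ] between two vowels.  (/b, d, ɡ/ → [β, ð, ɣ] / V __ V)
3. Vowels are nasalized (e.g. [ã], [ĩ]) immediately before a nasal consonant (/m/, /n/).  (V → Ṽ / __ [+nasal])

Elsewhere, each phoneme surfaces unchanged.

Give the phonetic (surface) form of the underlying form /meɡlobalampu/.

[meɡloβalãmpu]

/m/ (word-initial): no rule targets it → [m].
/e/ — between /m/ and /ɡ/; rule 3 does not apply here → [e].
/ɡ/ (between /e/ and /l/): rule 2 targets it, but not between two vowels → unchanged [ɡ].
/l/ (between /ɡ/ and /o/): no rule targets it → [l].
/o/ (between /l/ and /b/) fails the environment for rule 3, so it stays [o].
Rule 2 applies to /b/ (between /o/ and /a/: between two vowels) → [β].
/a/ (between /b/ and /l/): rule 3 targets it, but not before a nasal consonant → unchanged [a].
/l/ (between /a/ and /a/): no rule targets it → [l].
/a/ (between /l/ and /m/) occurs before a nasal consonant → [ã] by rule 3.
/m/ (between /a/ and /p/): no rule targets it → [m].
/p/ (between /m/ and /u/) is in the target of rule 1 but the environment (word-initially) is not met → [p].
/u/ (word-final): rule 3 targets it, but not before a nasal consonant → unchanged [u].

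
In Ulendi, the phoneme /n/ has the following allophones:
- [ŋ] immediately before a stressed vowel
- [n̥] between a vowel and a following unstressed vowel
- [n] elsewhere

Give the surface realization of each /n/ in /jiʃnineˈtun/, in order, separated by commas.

Occurrence 1 (position 4): no conditioning environment matches → elsewhere allophone [n].
Occurrence 2 (position 6): between a vowel and a following unstressed vowel → [n̥].
Occurrence 3 (position 10): no conditioning environment matches → elsewhere allophone [n].

[n], [n̥], [n]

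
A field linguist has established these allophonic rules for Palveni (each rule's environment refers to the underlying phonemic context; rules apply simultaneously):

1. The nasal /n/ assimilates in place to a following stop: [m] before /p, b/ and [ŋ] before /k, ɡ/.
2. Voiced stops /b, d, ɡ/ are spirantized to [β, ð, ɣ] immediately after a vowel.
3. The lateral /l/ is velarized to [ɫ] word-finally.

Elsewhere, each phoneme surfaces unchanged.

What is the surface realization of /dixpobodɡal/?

[dixpoβoðɡaɫ]

/d/ (word-initial) fails the environment for rule 2, so it stays [d].
/i/ stays [i].
/x/ — not in any rule's target class → [x].
/p/ (between /x/ and /o/) is unaffected → [p].
/o/ (between /p/ and /b/) is unaffected → [o].
/b/ (between /o/ and /o/) occurs immediately after a vowel → [β] by rule 2.
/o/ stays [o].
/d/ — between /o/ and /ɡ/, immediately after a vowel — surfaces as [ð] (rule 2).
/ɡ/ (between /d/ and /a/): rule 2 targets it, but not immediately after a vowel → unchanged [ɡ].
/a/ — not in any rule's target class → [a].
/l/ — word-final, word-finally — surfaces as [ɫ] (rule 3).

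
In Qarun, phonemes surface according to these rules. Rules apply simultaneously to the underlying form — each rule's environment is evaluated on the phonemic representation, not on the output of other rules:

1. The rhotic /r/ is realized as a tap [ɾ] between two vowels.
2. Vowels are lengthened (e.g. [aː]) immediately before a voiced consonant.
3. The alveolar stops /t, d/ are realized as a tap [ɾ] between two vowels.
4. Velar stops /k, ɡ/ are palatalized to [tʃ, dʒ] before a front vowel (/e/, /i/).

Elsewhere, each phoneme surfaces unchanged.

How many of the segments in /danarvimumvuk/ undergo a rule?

4

Segments that undergo a rule: /a/ → [aː] (rule 2); /a/ → [aː] (rule 2); /i/ → [iː] (rule 2); /u/ → [uː] (rule 2).
All other segments surface unchanged.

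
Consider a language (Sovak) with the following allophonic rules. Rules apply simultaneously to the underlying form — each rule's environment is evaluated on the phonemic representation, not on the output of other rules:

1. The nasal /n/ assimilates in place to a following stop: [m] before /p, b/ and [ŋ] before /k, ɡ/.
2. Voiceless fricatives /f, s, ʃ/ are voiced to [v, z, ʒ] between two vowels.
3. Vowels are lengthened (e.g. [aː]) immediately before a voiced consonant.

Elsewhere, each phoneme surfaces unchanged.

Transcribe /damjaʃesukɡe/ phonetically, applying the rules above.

/d/ (word-initial) is unaffected → [d].
/a/ — between /d/ and /m/, before a voiced consonant — surfaces as [aː] (rule 3).
/m/ — not in any rule's target class → [m].
/j/ — not in any rule's target class → [j].
/a/ (between /j/ and /ʃ/) fails the environment for rule 3, so it stays [a].
/ʃ/ — between /a/ and /e/, between two vowels — surfaces as [ʒ] (rule 2).
/e/ — between /ʃ/ and /s/; rule 3 does not apply here → [e].
/s/ (between /e/ and /u/): between two vowels, so rule 2 applies → [z].
/u/ — between /s/ and /k/; rule 3 does not apply here → [u].
/k/ — not in any rule's target class → [k].
/ɡ/ stays [ɡ].
/e/ (word-final) is in the target of rule 3 but the environment (before a voiced consonant) is not met → [e].

[daːmjaʒezukɡe]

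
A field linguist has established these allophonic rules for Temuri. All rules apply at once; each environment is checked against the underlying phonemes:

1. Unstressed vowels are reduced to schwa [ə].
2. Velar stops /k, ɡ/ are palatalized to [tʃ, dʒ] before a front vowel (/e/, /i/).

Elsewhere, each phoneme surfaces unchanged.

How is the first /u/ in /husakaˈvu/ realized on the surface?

[ə]

Rule 1 applies to /u/ (between /h/ and /s/: in an unstressed syllable) → [ə].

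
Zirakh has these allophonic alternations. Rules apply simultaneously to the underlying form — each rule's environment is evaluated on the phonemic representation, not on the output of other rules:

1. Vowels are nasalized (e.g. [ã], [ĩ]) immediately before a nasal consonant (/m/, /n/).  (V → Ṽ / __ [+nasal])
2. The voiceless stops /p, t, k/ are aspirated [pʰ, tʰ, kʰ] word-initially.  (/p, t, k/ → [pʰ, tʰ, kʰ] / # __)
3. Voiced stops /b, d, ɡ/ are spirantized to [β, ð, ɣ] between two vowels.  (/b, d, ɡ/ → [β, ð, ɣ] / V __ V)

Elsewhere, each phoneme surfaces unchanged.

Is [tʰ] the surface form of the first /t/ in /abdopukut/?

/t/ (word-final) fails the environment for rule 2, so it stays [t].
The actual realization is [t], not [tʰ].

No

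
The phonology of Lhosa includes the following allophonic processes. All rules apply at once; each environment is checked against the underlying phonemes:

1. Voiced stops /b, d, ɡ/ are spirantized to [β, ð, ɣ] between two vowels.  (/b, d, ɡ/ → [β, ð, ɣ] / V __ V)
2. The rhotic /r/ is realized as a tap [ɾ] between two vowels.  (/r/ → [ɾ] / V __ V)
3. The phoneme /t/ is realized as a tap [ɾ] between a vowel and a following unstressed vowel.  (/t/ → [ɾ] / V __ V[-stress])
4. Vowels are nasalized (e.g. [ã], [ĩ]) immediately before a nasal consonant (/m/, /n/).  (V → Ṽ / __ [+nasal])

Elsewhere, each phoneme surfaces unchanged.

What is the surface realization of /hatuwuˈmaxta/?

[haɾuwũˈmaxta]

/h/ (word-initial): no rule targets it → [h].
/a/ — between /h/ and /t/; rule 4 does not apply here → [a].
/t/ (between /a/ and /u/) occurs between a vowel and a following unstressed vowel → [ɾ] by rule 3.
/u/ — between /t/ and /w/; rule 4 does not apply here → [u].
/w/ stays [w].
/u/ (between /w/ and /m/) occurs before a nasal consonant → [ũ] by rule 4.
/m/ (between /u/ and /a/) is unaffected → [m].
/a/ (between /m/ and /x/) fails the environment for rule 4, so it stays [a].
/x/ (between /a/ and /t/): no rule targets it → [x].
/t/ (between /x/ and /a/) fails the environment for rule 3, so it stays [t].
/a/ (word-final) fails the environment for rule 4, so it stays [a].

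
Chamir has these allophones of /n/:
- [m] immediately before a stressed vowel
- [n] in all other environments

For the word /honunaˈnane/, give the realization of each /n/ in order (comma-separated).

Occurrence 1 (position 3): no conditioning environment matches → elsewhere allophone [n].
Occurrence 2 (position 5): no conditioning environment matches → elsewhere allophone [n].
Occurrence 3 (position 7): immediately before a stressed vowel → [m].
Occurrence 4 (position 9): no conditioning environment matches → elsewhere allophone [n].

[n], [n], [m], [n]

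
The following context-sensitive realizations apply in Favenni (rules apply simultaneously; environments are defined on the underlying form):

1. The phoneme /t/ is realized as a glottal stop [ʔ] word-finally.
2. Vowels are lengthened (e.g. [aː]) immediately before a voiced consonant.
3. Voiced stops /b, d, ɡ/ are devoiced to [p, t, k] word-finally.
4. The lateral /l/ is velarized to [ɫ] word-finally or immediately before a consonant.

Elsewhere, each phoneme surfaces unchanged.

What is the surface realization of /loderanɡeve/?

/l/ — word-initial; rule 4 does not apply here → [l].
/o/ — between /l/ and /d/, before a voiced consonant — surfaces as [oː] (rule 2).
/d/ (between /o/ and /e/) fails the environment for rule 3, so it stays [d].
/e/ — between /d/ and /r/, before a voiced consonant — surfaces as [eː] (rule 2).
/r/ (between /e/ and /a/) is unaffected → [r].
/a/ — between /r/ and /n/, before a voiced consonant — surfaces as [aː] (rule 2).
/n/ — not in any rule's target class → [n].
/ɡ/ — between /n/ and /e/; rule 3 does not apply here → [ɡ].
Rule 2 applies to /e/ (between /ɡ/ and /v/: before a voiced consonant) → [eː].
/v/ — not in any rule's target class → [v].
/e/ — word-final; rule 2 does not apply here → [e].

[loːdeːraːnɡeːve]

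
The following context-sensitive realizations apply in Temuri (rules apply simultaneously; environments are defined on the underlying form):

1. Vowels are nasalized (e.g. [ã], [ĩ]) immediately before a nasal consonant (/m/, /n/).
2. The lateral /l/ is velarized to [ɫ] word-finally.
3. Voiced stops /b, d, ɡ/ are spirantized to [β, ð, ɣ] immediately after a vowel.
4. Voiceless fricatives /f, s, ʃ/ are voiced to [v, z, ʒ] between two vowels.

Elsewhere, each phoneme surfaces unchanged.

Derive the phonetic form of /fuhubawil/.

[fuhuβawiɫ]

/f/ — word-initial; rule 4 does not apply here → [f].
/u/ (between /f/ and /h/): rule 1 targets it, but not before a nasal consonant → unchanged [u].
/h/ (between /u/ and /u/) is unaffected → [h].
/u/ (between /h/ and /b/) is in the target of rule 1 but the environment (before a nasal consonant) is not met → [u].
/b/ meets the environment for rule 3 (immediately after a vowel) → [β].
/a/ (between /b/ and /w/): rule 1 targets it, but not before a nasal consonant → unchanged [a].
/w/ (between /a/ and /i/) is unaffected → [w].
/i/ (between /w/ and /l/): rule 1 targets it, but not before a nasal consonant → unchanged [i].
/l/ meets the environment for rule 2 (word-finally) → [ɫ].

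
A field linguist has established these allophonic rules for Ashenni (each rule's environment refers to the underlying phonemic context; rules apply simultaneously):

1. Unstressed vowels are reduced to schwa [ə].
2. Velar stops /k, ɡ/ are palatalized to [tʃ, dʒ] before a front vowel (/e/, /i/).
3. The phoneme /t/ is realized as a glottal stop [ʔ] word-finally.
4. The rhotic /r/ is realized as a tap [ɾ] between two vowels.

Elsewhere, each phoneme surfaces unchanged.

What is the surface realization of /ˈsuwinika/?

/s/ (word-initial): no rule targets it → [s].
/u/ — between /s/ and /w/; rule 1 does not apply here → [u].
/w/ (between /u/ and /i/): no rule targets it → [w].
/i/ (between /w/ and /n/) occurs in an unstressed syllable → [ə] by rule 1.
/n/ (between /i/ and /i/) is unaffected → [n].
/i/ (between /n/ and /k/): in an unstressed syllable, so rule 1 applies → [ə].
/k/ (between /i/ and /a/): rule 2 targets it, but not before a front vowel → unchanged [k].
/a/ meets the environment for rule 1 (in an unstressed syllable) → [ə].

[ˈsuwənəkə]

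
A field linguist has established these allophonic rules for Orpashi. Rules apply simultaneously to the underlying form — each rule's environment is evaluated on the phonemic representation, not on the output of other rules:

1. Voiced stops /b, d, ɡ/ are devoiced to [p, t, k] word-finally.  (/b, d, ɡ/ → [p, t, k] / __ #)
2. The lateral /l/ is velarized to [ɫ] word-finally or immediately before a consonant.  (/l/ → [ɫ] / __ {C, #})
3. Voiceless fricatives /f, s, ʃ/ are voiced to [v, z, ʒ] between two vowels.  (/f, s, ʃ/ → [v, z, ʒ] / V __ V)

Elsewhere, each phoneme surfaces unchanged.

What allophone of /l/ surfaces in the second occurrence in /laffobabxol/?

[ɫ]

/l/ meets the environment for rule 2 (word-finally or immediately before a consonant) → [ɫ].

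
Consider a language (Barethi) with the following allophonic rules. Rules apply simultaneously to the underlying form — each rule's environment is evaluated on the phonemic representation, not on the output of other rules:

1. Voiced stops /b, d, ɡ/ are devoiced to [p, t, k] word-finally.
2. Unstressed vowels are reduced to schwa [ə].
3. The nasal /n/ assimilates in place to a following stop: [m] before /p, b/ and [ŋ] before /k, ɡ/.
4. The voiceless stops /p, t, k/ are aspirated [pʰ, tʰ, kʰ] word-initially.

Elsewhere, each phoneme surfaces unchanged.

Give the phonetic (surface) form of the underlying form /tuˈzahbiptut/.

[tʰəˈzahbəptət]

/t/ meets the environment for rule 4 (word-initially) → [tʰ].
/u/ meets the environment for rule 2 (in an unstressed syllable) → [ə].
/z/ — not in any rule's target class → [z].
/a/ (between /z/ and /h/): rule 2 targets it, but not in an unstressed syllable → unchanged [a].
/h/ — not in any rule's target class → [h].
/b/ — between /h/ and /i/; rule 1 does not apply here → [b].
/i/ (between /b/ and /p/) occurs in an unstressed syllable → [ə] by rule 2.
/p/ (between /i/ and /t/) fails the environment for rule 4, so it stays [p].
/t/ (between /p/ and /u/): rule 4 targets it, but not word-initially → unchanged [t].
/u/ — between /t/ and /t/, in an unstressed syllable — surfaces as [ə] (rule 2).
/t/ — word-final; rule 4 does not apply here → [t].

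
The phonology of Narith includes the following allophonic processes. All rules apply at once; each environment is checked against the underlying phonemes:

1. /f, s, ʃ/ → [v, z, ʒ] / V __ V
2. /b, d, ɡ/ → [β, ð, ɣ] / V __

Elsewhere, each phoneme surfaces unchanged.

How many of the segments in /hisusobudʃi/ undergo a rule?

Segments that undergo a rule: /s/ → [z] (rule 1); /s/ → [z] (rule 1); /b/ → [β] (rule 2); /d/ → [ð] (rule 2).
All other segments surface unchanged.

4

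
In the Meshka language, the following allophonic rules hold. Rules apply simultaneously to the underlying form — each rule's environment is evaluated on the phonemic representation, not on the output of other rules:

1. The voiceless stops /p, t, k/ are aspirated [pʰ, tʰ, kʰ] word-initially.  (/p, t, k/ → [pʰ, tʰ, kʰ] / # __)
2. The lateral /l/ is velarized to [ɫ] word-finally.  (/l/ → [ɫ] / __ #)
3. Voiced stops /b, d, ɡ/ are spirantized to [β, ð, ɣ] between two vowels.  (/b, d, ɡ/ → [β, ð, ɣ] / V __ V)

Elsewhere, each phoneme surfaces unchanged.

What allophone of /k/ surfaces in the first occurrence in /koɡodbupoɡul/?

[kʰ]

/k/ meets the environment for rule 1 (word-initially) → [kʰ].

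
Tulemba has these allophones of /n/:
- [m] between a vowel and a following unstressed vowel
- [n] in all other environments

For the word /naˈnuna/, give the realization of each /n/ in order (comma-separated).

Occurrence 1 (position 1): no conditioning environment matches → elsewhere allophone [n].
Occurrence 2 (position 3): no conditioning environment matches → elsewhere allophone [n].
Occurrence 3 (position 5): between a vowel and a following unstressed vowel → [m].

[n], [n], [m]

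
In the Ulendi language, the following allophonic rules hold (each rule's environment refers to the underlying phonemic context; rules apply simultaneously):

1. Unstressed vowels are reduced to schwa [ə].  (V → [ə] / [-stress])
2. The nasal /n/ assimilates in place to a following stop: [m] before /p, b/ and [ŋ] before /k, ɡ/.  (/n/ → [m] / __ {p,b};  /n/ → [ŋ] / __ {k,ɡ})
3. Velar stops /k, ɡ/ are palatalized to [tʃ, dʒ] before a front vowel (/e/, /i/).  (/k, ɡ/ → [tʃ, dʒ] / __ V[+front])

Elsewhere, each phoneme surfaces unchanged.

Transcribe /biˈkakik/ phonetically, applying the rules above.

[bəˈkatʃək]

/b/ (word-initial) is unaffected → [b].
/i/ (between /b/ and /k/) occurs in an unstressed syllable → [ə] by rule 1.
/k/ (between /i/ and /a/) fails the environment for rule 3, so it stays [k].
/a/ (between /k/ and /k/): rule 1 targets it, but not in an unstressed syllable → unchanged [a].
/k/ (between /a/ and /i/): before a front vowel, so rule 3 applies → [tʃ].
/i/ (between /k/ and /k/): in an unstressed syllable, so rule 1 applies → [ə].
/k/ (word-final) is in the target of rule 3 but the environment (before a front vowel) is not met → [k].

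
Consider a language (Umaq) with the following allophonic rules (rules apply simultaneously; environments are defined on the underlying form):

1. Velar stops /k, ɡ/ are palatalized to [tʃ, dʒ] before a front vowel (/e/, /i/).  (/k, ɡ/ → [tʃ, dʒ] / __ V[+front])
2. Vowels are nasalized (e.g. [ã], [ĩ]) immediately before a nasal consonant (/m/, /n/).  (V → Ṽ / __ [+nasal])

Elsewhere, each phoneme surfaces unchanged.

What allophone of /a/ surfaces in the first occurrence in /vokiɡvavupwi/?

[a]

/a/ (between /v/ and /v/) is in the target of rule 2 but the environment (before a nasal consonant) is not met → [a].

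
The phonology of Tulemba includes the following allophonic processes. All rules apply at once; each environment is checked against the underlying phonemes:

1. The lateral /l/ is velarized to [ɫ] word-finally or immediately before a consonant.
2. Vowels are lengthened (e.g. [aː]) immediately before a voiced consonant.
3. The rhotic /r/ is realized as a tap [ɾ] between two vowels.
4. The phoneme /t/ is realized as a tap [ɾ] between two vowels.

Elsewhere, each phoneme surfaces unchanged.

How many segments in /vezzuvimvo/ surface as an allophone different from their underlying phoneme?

Segments that undergo a rule: /e/ → [eː] (rule 2); /u/ → [uː] (rule 2); /i/ → [iː] (rule 2).
All other segments surface unchanged.

3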